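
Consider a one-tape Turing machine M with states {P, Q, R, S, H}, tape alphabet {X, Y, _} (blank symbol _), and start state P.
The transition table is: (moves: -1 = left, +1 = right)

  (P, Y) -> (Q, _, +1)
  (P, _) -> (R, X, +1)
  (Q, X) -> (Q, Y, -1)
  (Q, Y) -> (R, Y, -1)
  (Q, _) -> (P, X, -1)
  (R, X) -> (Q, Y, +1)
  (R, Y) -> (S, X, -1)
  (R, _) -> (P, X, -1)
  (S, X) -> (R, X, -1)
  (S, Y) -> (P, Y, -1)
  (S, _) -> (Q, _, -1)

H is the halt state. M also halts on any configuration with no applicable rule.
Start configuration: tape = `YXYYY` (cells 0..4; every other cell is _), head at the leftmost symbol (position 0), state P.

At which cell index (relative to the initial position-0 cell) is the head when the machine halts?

P | ______[Y]XYYY   read Y → write _, move +1, go to Q
Q | _______[X]YYY   read X → write Y, move -1, go to Q
Q | ______[_]YYYY   read _ → write X, move -1, go to P
P | _____[_]XYYYY   read _ → write X, move +1, go to R
R | _____X[X]YYYY   read X → write Y, move +1, go to Q
Q | _____XY[Y]YYY   read Y → write Y, move -1, go to R
R | _____X[Y]YYYY   read Y → write X, move -1, go to S
S | _____[X]XYYYY   read X → write X, move -1, go to R
R | ____[_]XXYYYY   read _ → write X, move -1, go to P
P | ___[_]XXXYYYY   read _ → write X, move +1, go to R
R | ___X[X]XXYYYY   read X → write Y, move +1, go to Q
Q | ___XY[X]XYYYY   read X → write Y, move -1, go to Q
Q | ___X[Y]YXYYYY   read Y → write Y, move -1, go to R
R | ___[X]YYXYYYY   read X → write Y, move +1, go to Q
Q | ___Y[Y]YXYYYY   read Y → write Y, move -1, go to R
R | ___[Y]YYXYYYY   read Y → write X, move -1, go to S
S | __[_]XYYXYYYY   read _ → write _, move -1, go to Q
Q | _[_]_XYYXYYYY   read _ → write X, move -1, go to P
P | [_]X_XYYXYYYY   read _ → write X, move +1, go to R
R | X[X]_XYYXYYYY   read X → write Y, move +1, go to Q
Q | XY[_]XYYXYYYY   read _ → write X, move -1, go to P
P | X[Y]XXYYXYYYY   read Y → write _, move +1, go to Q
Q | X_[X]XYYXYYYY   read X → write Y, move -1, go to Q
Q | X[_]YXYYXYYYY   read _ → write X, move -1, go to P
P | [X]XYXYYXYYYY
At halt the head is at cell -6.

-6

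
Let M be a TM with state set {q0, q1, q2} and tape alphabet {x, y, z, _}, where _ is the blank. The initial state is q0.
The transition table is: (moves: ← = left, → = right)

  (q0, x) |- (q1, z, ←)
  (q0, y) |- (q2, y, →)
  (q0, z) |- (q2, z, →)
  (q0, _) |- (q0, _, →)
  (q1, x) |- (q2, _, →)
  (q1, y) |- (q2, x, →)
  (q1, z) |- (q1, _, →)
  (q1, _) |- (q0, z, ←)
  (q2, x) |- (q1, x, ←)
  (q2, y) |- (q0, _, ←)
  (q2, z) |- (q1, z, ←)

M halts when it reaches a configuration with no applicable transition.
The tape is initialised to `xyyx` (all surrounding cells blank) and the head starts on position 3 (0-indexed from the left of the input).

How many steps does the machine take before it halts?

26

q0 | __xyy[x]__   read x → write z, move ←, go to q1
q1 | __xy[y]z__   read y → write x, move →, go to q2
q2 | __xyx[z]__   read z → write z, move ←, go to q1
q1 | __xy[x]z__   read x → write _, move →, go to q2
q2 | __xy_[z]__   read z → write z, move ←, go to q1
q1 | __xy[_]z__   read _ → write z, move ←, go to q0
q0 | __x[y]zz__   read y → write y, move →, go to q2
q2 | __xy[z]z__   read z → write z, move ←, go to q1
q1 | __x[y]zz__   read y → write x, move →, go to q2
q2 | __xx[z]z__   read z → write z, move ←, go to q1
q1 | __x[x]zz__   read x → write _, move →, go to q2
q2 | __x_[z]z__   read z → write z, move ←, go to q1
q1 | __x[_]zz__   read _ → write z, move ←, go to q0
q0 | __[x]zzz__   read x → write z, move ←, go to q1
q1 | _[_]zzzz__   read _ → write z, move ←, go to q0
q0 | [_]zzzzz__   read _ → write _, move →, go to q0
q0 | _[z]zzzz__   read z → write z, move →, go to q2
q2 | _z[z]zzz__   read z → write z, move ←, go to q1
q1 | _[z]zzzz__   read z → write _, move →, go to q1
q1 | __[z]zzz__   read z → write _, move →, go to q1
q1 | ___[z]zz__   read z → write _, move →, go to q1
q1 | ____[z]z__   read z → write _, move →, go to q1
q1 | _____[z]__   read z → write _, move →, go to q1
q1 | ______[_]_   read _ → write z, move ←, go to q0
q0 | _____[_]z_   read _ → write _, move →, go to q0
q0 | ______[z]_   read z → write z, move →, go to q2
q2 | ______z[_]
M halts after 26 transitions.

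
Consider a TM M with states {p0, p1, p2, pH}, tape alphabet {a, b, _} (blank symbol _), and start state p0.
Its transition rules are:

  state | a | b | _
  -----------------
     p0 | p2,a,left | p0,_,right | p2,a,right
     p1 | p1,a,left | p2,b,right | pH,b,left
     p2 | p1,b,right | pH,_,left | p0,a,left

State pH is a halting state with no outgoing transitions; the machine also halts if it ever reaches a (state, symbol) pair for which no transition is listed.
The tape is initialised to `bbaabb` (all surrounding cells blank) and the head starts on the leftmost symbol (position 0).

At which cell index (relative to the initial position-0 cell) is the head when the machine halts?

4

state=p0 head=0 tape=[b]baabb   (p0,b)→(p0,_,right)
state=p0 head=1 tape=_[b]aabb   (p0,b)→(p0,_,right)
state=p0 head=2 tape=__[a]abb   (p0,a)→(p2,a,left)
state=p2 head=1 tape=_[_]aabb   (p2,_)→(p0,a,left)
state=p0 head=0 tape=[_]aaabb   (p0,_)→(p2,a,right)
state=p2 head=1 tape=a[a]aabb   (p2,a)→(p1,b,right)
state=p1 head=2 tape=ab[a]abb   (p1,a)→(p1,a,left)
state=p1 head=1 tape=a[b]aabb   (p1,b)→(p2,b,right)
state=p2 head=2 tape=ab[a]abb   (p2,a)→(p1,b,right)
state=p1 head=3 tape=abb[a]bb   (p1,a)→(p1,a,left)
state=p1 head=2 tape=ab[b]abb   (p1,b)→(p2,b,right)
state=p2 head=3 tape=abb[a]bb   (p2,a)→(p1,b,right)
state=p1 head=4 tape=abbb[b]b   (p1,b)→(p2,b,right)
state=p2 head=5 tape=abbbb[b]   (p2,b)→(pH,_,left)
state=pH head=4 tape=abbb[b]_
At halt the head is at cell 4.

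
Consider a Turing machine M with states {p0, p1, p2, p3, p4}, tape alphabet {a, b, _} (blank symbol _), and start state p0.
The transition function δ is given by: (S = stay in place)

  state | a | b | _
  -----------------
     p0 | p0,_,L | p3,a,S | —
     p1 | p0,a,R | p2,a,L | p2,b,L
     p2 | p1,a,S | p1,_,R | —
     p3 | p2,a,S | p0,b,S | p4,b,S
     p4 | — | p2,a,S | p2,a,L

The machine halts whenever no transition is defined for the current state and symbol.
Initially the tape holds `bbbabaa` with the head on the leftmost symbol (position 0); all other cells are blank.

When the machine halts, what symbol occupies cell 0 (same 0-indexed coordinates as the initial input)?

p0 | _[b]bbabaa   read b → write a, move S, go to p3
p3 | _[a]bbabaa   read a → write a, move S, go to p2
p2 | _[a]bbabaa   read a → write a, move S, go to p1
p1 | _[a]bbabaa   read a → write a, move R, go to p0
p0 | _a[b]babaa   read b → write a, move S, go to p3
p3 | _a[a]babaa   read a → write a, move S, go to p2
p2 | _a[a]babaa   read a → write a, move S, go to p1
p1 | _a[a]babaa   read a → write a, move R, go to p0
p0 | _aa[b]abaa   read b → write a, move S, go to p3
p3 | _aa[a]abaa   read a → write a, move S, go to p2
p2 | _aa[a]abaa   read a → write a, move S, go to p1
p1 | _aa[a]abaa   read a → write a, move R, go to p0
p0 | _aaa[a]baa   read a → write _, move L, go to p0
p0 | _aa[a]_baa   read a → write _, move L, go to p0
p0 | _a[a]__baa   read a → write _, move L, go to p0
p0 | _[a]___baa   read a → write _, move L, go to p0
p0 | [_]____baa
Cell 0 holds _ when M halts.

_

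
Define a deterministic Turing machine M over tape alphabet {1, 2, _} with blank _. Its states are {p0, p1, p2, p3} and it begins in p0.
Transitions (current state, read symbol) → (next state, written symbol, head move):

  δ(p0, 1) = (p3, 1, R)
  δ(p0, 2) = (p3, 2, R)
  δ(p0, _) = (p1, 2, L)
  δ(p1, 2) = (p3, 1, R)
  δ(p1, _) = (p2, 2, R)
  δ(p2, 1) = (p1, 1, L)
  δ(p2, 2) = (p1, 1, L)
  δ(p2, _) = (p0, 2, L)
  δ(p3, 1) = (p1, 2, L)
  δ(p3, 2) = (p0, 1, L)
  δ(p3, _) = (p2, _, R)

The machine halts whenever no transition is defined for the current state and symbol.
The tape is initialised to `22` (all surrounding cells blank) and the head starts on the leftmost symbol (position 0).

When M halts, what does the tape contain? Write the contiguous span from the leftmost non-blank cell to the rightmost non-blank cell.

state=p0 head=0 tape=[2]2   (p0,2)→(p3,2,R)
state=p3 head=1 tape=2[2]   (p3,2)→(p0,1,L)
state=p0 head=0 tape=[2]1   (p0,2)→(p3,2,R)
state=p3 head=1 tape=2[1]   (p3,1)→(p1,2,L)
state=p1 head=0 tape=[2]2   (p1,2)→(p3,1,R)
state=p3 head=1 tape=1[2]   (p3,2)→(p0,1,L)
state=p0 head=0 tape=[1]1   (p0,1)→(p3,1,R)
state=p3 head=1 tape=1[1]   (p3,1)→(p1,2,L)
state=p1 head=0 tape=[1]2
The non-blank tape span at halt is 12.

12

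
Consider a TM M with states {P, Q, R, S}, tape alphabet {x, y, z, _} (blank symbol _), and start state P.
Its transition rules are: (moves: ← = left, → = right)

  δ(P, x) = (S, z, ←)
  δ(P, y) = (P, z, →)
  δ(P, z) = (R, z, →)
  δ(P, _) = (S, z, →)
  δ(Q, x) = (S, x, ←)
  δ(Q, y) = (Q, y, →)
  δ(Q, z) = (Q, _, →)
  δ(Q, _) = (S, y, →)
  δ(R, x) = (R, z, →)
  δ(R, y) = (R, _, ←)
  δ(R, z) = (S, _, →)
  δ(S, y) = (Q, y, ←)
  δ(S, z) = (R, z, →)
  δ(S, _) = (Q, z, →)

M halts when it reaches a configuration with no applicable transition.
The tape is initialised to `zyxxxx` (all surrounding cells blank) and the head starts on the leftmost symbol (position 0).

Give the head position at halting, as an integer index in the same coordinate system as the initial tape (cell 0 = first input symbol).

state=P head=0 tape=[z]yxxxx_   (P,z)→(R,z,→)
state=R head=1 tape=z[y]xxxx_   (R,y)→(R,_,←)
state=R head=0 tape=[z]_xxxx_   (R,z)→(S,_,→)
state=S head=1 tape=_[_]xxxx_   (S,_)→(Q,z,→)
state=Q head=2 tape=_z[x]xxx_   (Q,x)→(S,x,←)
state=S head=1 tape=_[z]xxxx_   (S,z)→(R,z,→)
state=R head=2 tape=_z[x]xxx_   (R,x)→(R,z,→)
state=R head=3 tape=_zz[x]xx_   (R,x)→(R,z,→)
state=R head=4 tape=_zzz[x]x_   (R,x)→(R,z,→)
state=R head=5 tape=_zzzz[x]_   (R,x)→(R,z,→)
state=R head=6 tape=_zzzzz[_]
At halt the head is at cell 6.

6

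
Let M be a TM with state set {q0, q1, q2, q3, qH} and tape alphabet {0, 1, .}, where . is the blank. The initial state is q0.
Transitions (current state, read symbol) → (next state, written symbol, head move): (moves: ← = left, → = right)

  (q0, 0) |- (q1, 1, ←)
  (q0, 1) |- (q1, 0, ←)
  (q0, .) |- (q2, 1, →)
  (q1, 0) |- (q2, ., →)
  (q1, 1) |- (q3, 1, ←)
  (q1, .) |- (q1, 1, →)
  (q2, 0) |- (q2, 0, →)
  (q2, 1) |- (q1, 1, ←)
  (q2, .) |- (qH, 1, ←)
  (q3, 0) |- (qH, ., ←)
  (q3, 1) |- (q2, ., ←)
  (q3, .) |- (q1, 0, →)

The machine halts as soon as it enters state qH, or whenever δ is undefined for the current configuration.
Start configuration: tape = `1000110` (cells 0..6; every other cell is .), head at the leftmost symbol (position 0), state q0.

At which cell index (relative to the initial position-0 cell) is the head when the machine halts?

2

state=q0 head=0 tape=.[1]000110   (q0,1)→(q1,0,←)
state=q1 head=-1 tape=[.]0000110   (q1,.)→(q1,1,→)
state=q1 head=0 tape=1[0]000110   (q1,0)→(q2,.,→)
state=q2 head=1 tape=1.[0]00110   (q2,0)→(q2,0,→)
state=q2 head=2 tape=1.0[0]0110   (q2,0)→(q2,0,→)
state=q2 head=3 tape=1.00[0]110   (q2,0)→(q2,0,→)
state=q2 head=4 tape=1.000[1]10   (q2,1)→(q1,1,←)
state=q1 head=3 tape=1.00[0]110   (q1,0)→(q2,.,→)
state=q2 head=4 tape=1.00.[1]10   (q2,1)→(q1,1,←)
state=q1 head=3 tape=1.00[.]110   (q1,.)→(q1,1,→)
state=q1 head=4 tape=1.001[1]10   (q1,1)→(q3,1,←)
state=q3 head=3 tape=1.00[1]110   (q3,1)→(q2,.,←)
state=q2 head=2 tape=1.0[0].110   (q2,0)→(q2,0,→)
state=q2 head=3 tape=1.00[.]110   (q2,.)→(qH,1,←)
state=qH head=2 tape=1.0[0]1110
At halt the head is at cell 2.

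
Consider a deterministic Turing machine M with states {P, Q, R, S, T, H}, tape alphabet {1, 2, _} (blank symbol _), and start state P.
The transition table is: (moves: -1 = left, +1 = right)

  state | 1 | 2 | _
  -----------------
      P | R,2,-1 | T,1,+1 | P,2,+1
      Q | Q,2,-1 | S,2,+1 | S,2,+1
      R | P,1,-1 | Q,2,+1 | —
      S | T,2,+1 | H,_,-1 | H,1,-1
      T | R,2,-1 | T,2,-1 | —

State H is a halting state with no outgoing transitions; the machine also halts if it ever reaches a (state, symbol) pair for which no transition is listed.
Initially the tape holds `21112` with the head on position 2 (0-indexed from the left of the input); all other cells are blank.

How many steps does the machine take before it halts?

10

state=P head=2 tape=_21[1]12   (P,1)→(R,2,-1)
state=R head=1 tape=_2[1]212   (R,1)→(P,1,-1)
state=P head=0 tape=_[2]1212   (P,2)→(T,1,+1)
state=T head=1 tape=_1[1]212   (T,1)→(R,2,-1)
state=R head=0 tape=_[1]2212   (R,1)→(P,1,-1)
state=P head=-1 tape=[_]12212   (P,_)→(P,2,+1)
state=P head=0 tape=2[1]2212   (P,1)→(R,2,-1)
state=R head=-1 tape=[2]22212   (R,2)→(Q,2,+1)
state=Q head=0 tape=2[2]2212   (Q,2)→(S,2,+1)
state=S head=1 tape=22[2]212   (S,2)→(H,_,-1)
state=H head=0 tape=2[2]_212
M halts after 10 transitions.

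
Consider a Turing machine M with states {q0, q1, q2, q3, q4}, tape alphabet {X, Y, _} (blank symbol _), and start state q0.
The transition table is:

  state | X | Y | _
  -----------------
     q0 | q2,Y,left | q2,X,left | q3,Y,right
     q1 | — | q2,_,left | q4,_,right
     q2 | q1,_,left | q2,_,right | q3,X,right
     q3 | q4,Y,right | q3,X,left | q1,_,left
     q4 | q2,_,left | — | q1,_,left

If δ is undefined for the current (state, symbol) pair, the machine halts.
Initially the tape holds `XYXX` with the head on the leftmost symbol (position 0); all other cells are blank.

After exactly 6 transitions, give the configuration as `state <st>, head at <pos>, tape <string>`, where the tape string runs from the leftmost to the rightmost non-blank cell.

state q2, head at 0, tape YXX

state=q0 head=0 tape=_[X]YXX   (q0,X)→(q2,Y,left)
state=q2 head=-1 tape=[_]YYXX   (q2,_)→(q3,X,right)
state=q3 head=0 tape=X[Y]YXX   (q3,Y)→(q3,X,left)
state=q3 head=-1 tape=[X]XYXX   (q3,X)→(q4,Y,right)
state=q4 head=0 tape=Y[X]YXX   (q4,X)→(q2,_,left)
state=q2 head=-1 tape=[Y]_YXX   (q2,Y)→(q2,_,right)
state=q2 head=0 tape=_[_]YXX
After 6 steps: state q2, head at 0, tape YXX.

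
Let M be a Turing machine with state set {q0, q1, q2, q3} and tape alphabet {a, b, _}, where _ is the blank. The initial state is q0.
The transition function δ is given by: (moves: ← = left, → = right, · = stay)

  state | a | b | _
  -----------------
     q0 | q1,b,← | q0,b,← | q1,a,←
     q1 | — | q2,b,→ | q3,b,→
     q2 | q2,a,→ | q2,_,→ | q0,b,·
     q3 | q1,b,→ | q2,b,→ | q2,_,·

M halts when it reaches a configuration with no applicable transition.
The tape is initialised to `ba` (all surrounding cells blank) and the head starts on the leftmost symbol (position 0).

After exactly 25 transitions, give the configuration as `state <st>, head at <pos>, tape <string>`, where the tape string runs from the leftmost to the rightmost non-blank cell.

state=q0 head=0 tape=__[b]a___   (q0,b)→(q0,b,←)
state=q0 head=-1 tape=_[_]ba___   (q0,_)→(q1,a,←)
state=q1 head=-2 tape=[_]aba___   (q1,_)→(q3,b,→)
state=q3 head=-1 tape=b[a]ba___   (q3,a)→(q1,b,→)
state=q1 head=0 tape=bb[b]a___   (q1,b)→(q2,b,→)
state=q2 head=1 tape=bbb[a]___   (q2,a)→(q2,a,→)
state=q2 head=2 tape=bbba[_]__   (q2,_)→(q0,b,·)
state=q0 head=2 tape=bbba[b]__   (q0,b)→(q0,b,←)
state=q0 head=1 tape=bbb[a]b__   (q0,a)→(q1,b,←)
state=q1 head=0 tape=bb[b]bb__   (q1,b)→(q2,b,→)
state=q2 head=1 tape=bbb[b]b__   (q2,b)→(q2,_,→)
state=q2 head=2 tape=bbb_[b]__   (q2,b)→(q2,_,→)
state=q2 head=3 tape=bbb__[_]_   (q2,_)→(q0,b,·)
state=q0 head=3 tape=bbb__[b]_   (q0,b)→(q0,b,←)
state=q0 head=2 tape=bbb_[_]b_   (q0,_)→(q1,a,←)
state=q1 head=1 tape=bbb[_]ab_   (q1,_)→(q3,b,→)
state=q3 head=2 tape=bbbb[a]b_   (q3,a)→(q1,b,→)
state=q1 head=3 tape=bbbbb[b]_   (q1,b)→(q2,b,→)
state=q2 head=4 tape=bbbbbb[_]   (q2,_)→(q0,b,·)
state=q0 head=4 tape=bbbbbb[b]   (q0,b)→(q0,b,←)
state=q0 head=3 tape=bbbbb[b]b   (q0,b)→(q0,b,←)
state=q0 head=2 tape=bbbb[b]bb   (q0,b)→(q0,b,←)
state=q0 head=1 tape=bbb[b]bbb   (q0,b)→(q0,b,←)
state=q0 head=0 tape=bb[b]bbbb   (q0,b)→(q0,b,←)
state=q0 head=-1 tape=b[b]bbbbb   (q0,b)→(q0,b,←)
state=q0 head=-2 tape=[b]bbbbbb
After 25 steps: state q0, head at -2, tape bbbbbbb.

state q0, head at -2, tape bbbbbbb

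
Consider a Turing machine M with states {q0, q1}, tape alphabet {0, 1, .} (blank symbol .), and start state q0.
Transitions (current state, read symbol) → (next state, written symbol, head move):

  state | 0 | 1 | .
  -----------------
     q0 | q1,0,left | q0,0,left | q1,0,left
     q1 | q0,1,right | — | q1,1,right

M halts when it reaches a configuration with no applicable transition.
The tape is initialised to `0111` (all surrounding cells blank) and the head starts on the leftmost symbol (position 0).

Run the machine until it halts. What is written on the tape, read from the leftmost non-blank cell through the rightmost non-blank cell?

1100011

state=q0 head=0 tape=...[0]111   (q0,0)→(q1,0,left)
state=q1 head=-1 tape=..[.]0111   (q1,.)→(q1,1,right)
state=q1 head=0 tape=..1[0]111   (q1,0)→(q0,1,right)
state=q0 head=1 tape=..11[1]11   (q0,1)→(q0,0,left)
state=q0 head=0 tape=..1[1]011   (q0,1)→(q0,0,left)
state=q0 head=-1 tape=..[1]0011   (q0,1)→(q0,0,left)
state=q0 head=-2 tape=.[.]00011   (q0,.)→(q1,0,left)
state=q1 head=-3 tape=[.]000011   (q1,.)→(q1,1,right)
state=q1 head=-2 tape=1[0]00011   (q1,0)→(q0,1,right)
state=q0 head=-1 tape=11[0]0011   (q0,0)→(q1,0,left)
state=q1 head=-2 tape=1[1]00011
The non-blank tape span at halt is 1100011.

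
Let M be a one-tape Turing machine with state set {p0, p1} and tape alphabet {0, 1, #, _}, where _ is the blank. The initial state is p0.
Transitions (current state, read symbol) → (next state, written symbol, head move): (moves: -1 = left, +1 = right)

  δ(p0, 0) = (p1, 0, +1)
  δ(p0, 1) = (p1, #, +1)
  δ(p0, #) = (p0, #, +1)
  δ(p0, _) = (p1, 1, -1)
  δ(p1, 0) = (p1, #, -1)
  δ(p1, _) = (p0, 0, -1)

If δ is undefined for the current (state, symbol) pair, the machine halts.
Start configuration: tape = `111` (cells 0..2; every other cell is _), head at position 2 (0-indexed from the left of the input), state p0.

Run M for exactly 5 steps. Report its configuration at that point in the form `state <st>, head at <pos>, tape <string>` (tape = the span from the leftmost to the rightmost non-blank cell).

state=p0 head=2 tape=11[1]__   (p0,1)→(p1,#,+1)
state=p1 head=3 tape=11#[_]_   (p1,_)→(p0,0,-1)
state=p0 head=2 tape=11[#]0_   (p0,#)→(p0,#,+1)
state=p0 head=3 tape=11#[0]_   (p0,0)→(p1,0,+1)
state=p1 head=4 tape=11#0[_]   (p1,_)→(p0,0,-1)
state=p0 head=3 tape=11#[0]0
After 5 steps: state p0, head at 3, tape 11#00.

state p0, head at 3, tape 11#00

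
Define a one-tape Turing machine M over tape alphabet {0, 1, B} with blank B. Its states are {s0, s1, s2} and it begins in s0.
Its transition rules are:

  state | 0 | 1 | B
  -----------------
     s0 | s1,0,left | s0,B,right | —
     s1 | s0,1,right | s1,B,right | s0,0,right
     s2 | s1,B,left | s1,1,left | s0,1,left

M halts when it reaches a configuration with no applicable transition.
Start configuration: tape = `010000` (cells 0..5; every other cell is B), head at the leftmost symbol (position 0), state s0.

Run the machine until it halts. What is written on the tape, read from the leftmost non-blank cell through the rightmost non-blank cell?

1BBBB1

state=s0 head=0 tape=B[0]10000B   (s0,0)→(s1,0,left)
state=s1 head=-1 tape=[B]010000B   (s1,B)→(s0,0,right)
state=s0 head=0 tape=0[0]10000B   (s0,0)→(s1,0,left)
state=s1 head=-1 tape=[0]010000B   (s1,0)→(s0,1,right)
state=s0 head=0 tape=1[0]10000B   (s0,0)→(s1,0,left)
state=s1 head=-1 tape=[1]010000B   (s1,1)→(s1,B,right)
state=s1 head=0 tape=B[0]10000B   (s1,0)→(s0,1,right)
state=s0 head=1 tape=B1[1]0000B   (s0,1)→(s0,B,right)
state=s0 head=2 tape=B1B[0]000B   (s0,0)→(s1,0,left)
state=s1 head=1 tape=B1[B]0000B   (s1,B)→(s0,0,right)
state=s0 head=2 tape=B10[0]000B   (s0,0)→(s1,0,left)
state=s1 head=1 tape=B1[0]0000B   (s1,0)→(s0,1,right)
state=s0 head=2 tape=B11[0]000B   (s0,0)→(s1,0,left)
state=s1 head=1 tape=B1[1]0000B   (s1,1)→(s1,B,right)
state=s1 head=2 tape=B1B[0]000B   (s1,0)→(s0,1,right)
state=s0 head=3 tape=B1B1[0]00B   (s0,0)→(s1,0,left)
state=s1 head=2 tape=B1B[1]000B   (s1,1)→(s1,B,right)
state=s1 head=3 tape=B1BB[0]00B   (s1,0)→(s0,1,right)
state=s0 head=4 tape=B1BB1[0]0B   (s0,0)→(s1,0,left)
state=s1 head=3 tape=B1BB[1]00B   (s1,1)→(s1,B,right)
state=s1 head=4 tape=B1BBB[0]0B   (s1,0)→(s0,1,right)
state=s0 head=5 tape=B1BBB1[0]B   (s0,0)→(s1,0,left)
state=s1 head=4 tape=B1BBB[1]0B   (s1,1)→(s1,B,right)
state=s1 head=5 tape=B1BBBB[0]B   (s1,0)→(s0,1,right)
state=s0 head=6 tape=B1BBBB1[B]
The non-blank tape span at halt is 1BBBB1.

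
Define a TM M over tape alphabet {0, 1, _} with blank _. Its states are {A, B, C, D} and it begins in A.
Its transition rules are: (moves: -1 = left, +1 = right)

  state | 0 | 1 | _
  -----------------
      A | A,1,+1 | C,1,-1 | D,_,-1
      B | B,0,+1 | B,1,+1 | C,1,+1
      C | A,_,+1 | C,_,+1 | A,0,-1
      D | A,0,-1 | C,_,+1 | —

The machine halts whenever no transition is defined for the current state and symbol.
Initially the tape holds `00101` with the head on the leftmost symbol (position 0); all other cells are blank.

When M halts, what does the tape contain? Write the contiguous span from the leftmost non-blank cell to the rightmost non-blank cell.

state=A head=0 tape=[0]0101   (A,0)→(A,1,+1)
state=A head=1 tape=1[0]101   (A,0)→(A,1,+1)
state=A head=2 tape=11[1]01   (A,1)→(C,1,-1)
state=C head=1 tape=1[1]101   (C,1)→(C,_,+1)
state=C head=2 tape=1_[1]01   (C,1)→(C,_,+1)
state=C head=3 tape=1__[0]1   (C,0)→(A,_,+1)
state=A head=4 tape=1___[1]   (A,1)→(C,1,-1)
state=C head=3 tape=1__[_]1   (C,_)→(A,0,-1)
state=A head=2 tape=1_[_]01   (A,_)→(D,_,-1)
state=D head=1 tape=1[_]_01
The non-blank tape span at halt is 1__01.

1__01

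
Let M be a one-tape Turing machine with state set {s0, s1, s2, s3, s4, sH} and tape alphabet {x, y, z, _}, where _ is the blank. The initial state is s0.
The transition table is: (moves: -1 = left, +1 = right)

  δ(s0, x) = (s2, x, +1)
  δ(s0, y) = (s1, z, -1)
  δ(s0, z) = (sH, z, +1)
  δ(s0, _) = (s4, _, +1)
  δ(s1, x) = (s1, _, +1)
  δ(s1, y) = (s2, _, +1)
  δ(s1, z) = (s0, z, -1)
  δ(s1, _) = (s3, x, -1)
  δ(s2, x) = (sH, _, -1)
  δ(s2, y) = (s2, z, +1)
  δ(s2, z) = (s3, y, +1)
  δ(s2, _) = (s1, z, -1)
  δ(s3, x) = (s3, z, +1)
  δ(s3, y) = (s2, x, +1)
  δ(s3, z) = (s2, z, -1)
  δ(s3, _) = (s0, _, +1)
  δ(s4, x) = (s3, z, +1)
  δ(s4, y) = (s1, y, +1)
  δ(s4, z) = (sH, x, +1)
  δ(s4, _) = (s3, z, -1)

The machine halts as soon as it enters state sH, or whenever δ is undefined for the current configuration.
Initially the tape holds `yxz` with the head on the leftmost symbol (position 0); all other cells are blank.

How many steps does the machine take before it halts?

16

s0 | __[y]xz____   read y → write z, move -1, go to s1
s1 | _[_]zxz____   read _ → write x, move -1, go to s3
s3 | [_]xzxz____   read _ → write _, move +1, go to s0
s0 | _[x]zxz____   read x → write x, move +1, go to s2
s2 | _x[z]xz____   read z → write y, move +1, go to s3
s3 | _xy[x]z____   read x → write z, move +1, go to s3
s3 | _xyz[z]____   read z → write z, move -1, go to s2
s2 | _xy[z]z____   read z → write y, move +1, go to s3
s3 | _xyy[z]____   read z → write z, move -1, go to s2
s2 | _xy[y]z____   read y → write z, move +1, go to s2
s2 | _xyz[z]____   read z → write y, move +1, go to s3
s3 | _xyzy[_]___   read _ → write _, move +1, go to s0
s0 | _xyzy_[_]__   read _ → write _, move +1, go to s4
s4 | _xyzy__[_]_   read _ → write z, move -1, go to s3
s3 | _xyzy_[_]z_   read _ → write _, move +1, go to s0
s0 | _xyzy__[z]_   read z → write z, move +1, go to sH
sH | _xyzy__z[_]
M halts after 16 transitions.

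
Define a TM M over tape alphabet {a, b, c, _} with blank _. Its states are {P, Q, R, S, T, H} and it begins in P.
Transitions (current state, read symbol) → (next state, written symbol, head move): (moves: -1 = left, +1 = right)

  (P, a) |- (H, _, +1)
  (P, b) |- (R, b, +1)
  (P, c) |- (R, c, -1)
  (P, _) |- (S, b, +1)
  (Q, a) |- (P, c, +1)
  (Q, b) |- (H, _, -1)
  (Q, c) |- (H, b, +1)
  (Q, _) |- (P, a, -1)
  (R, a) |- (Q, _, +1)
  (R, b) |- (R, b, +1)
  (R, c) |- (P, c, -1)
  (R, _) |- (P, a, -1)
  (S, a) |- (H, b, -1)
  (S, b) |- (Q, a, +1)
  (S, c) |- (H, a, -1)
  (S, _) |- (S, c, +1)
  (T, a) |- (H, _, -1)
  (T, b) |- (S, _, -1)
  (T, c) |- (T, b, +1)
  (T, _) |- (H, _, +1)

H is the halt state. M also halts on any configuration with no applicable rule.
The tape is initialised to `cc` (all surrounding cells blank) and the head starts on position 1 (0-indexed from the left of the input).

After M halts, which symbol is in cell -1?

b

state=P head=1 tape=_c[c]   (P,c)→(R,c,-1)
state=R head=0 tape=_[c]c   (R,c)→(P,c,-1)
state=P head=-1 tape=[_]cc   (P,_)→(S,b,+1)
state=S head=0 tape=b[c]c   (S,c)→(H,a,-1)
state=H head=-1 tape=[b]ac
Cell -1 holds b when M halts.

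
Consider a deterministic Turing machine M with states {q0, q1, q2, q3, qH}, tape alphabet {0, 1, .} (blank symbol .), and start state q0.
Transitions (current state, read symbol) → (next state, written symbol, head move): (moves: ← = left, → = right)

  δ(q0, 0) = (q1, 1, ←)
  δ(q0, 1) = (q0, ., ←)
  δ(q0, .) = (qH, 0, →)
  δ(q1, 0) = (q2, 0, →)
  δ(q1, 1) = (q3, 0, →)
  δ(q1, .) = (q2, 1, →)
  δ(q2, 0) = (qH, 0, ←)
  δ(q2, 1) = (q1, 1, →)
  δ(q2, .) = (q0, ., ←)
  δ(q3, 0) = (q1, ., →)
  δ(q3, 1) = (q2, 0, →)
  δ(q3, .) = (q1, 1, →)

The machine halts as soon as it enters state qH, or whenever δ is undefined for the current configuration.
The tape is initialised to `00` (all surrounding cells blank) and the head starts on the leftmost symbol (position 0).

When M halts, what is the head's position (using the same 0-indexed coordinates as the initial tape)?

-2

state=q0 head=0 tape=...[0]0..   (q0,0)→(q1,1,←)
state=q1 head=-1 tape=..[.]10..   (q1,.)→(q2,1,→)
state=q2 head=0 tape=..1[1]0..   (q2,1)→(q1,1,→)
state=q1 head=1 tape=..11[0]..   (q1,0)→(q2,0,→)
state=q2 head=2 tape=..110[.].   (q2,.)→(q0,.,←)
state=q0 head=1 tape=..11[0]..   (q0,0)→(q1,1,←)
state=q1 head=0 tape=..1[1]1..   (q1,1)→(q3,0,→)
state=q3 head=1 tape=..10[1]..   (q3,1)→(q2,0,→)
state=q2 head=2 tape=..100[.].   (q2,.)→(q0,.,←)
state=q0 head=1 tape=..10[0]..   (q0,0)→(q1,1,←)
state=q1 head=0 tape=..1[0]1..   (q1,0)→(q2,0,→)
state=q2 head=1 tape=..10[1]..   (q2,1)→(q1,1,→)
state=q1 head=2 tape=..101[.].   (q1,.)→(q2,1,→)
state=q2 head=3 tape=..1011[.]   (q2,.)→(q0,.,←)
state=q0 head=2 tape=..101[1].   (q0,1)→(q0,.,←)
state=q0 head=1 tape=..10[1]..   (q0,1)→(q0,.,←)
state=q0 head=0 tape=..1[0]...   (q0,0)→(q1,1,←)
state=q1 head=-1 tape=..[1]1...   (q1,1)→(q3,0,→)
state=q3 head=0 tape=..0[1]...   (q3,1)→(q2,0,→)
state=q2 head=1 tape=..00[.]..   (q2,.)→(q0,.,←)
state=q0 head=0 tape=..0[0]...   (q0,0)→(q1,1,←)
state=q1 head=-1 tape=..[0]1...   (q1,0)→(q2,0,→)
state=q2 head=0 tape=..0[1]...   (q2,1)→(q1,1,→)
state=q1 head=1 tape=..01[.]..   (q1,.)→(q2,1,→)
state=q2 head=2 tape=..011[.].   (q2,.)→(q0,.,←)
state=q0 head=1 tape=..01[1]..   (q0,1)→(q0,.,←)
state=q0 head=0 tape=..0[1]...   (q0,1)→(q0,.,←)
state=q0 head=-1 tape=..[0]....   (q0,0)→(q1,1,←)
state=q1 head=-2 tape=.[.]1....   (q1,.)→(q2,1,→)
state=q2 head=-1 tape=.1[1]....   (q2,1)→(q1,1,→)
state=q1 head=0 tape=.11[.]...   (q1,.)→(q2,1,→)
state=q2 head=1 tape=.111[.]..   (q2,.)→(q0,.,←)
state=q0 head=0 tape=.11[1]...   (q0,1)→(q0,.,←)
state=q0 head=-1 tape=.1[1]....   (q0,1)→(q0,.,←)
state=q0 head=-2 tape=.[1].....   (q0,1)→(q0,.,←)
state=q0 head=-3 tape=[.]......   (q0,.)→(qH,0,→)
state=qH head=-2 tape=0[.].....
At halt the head is at cell -2.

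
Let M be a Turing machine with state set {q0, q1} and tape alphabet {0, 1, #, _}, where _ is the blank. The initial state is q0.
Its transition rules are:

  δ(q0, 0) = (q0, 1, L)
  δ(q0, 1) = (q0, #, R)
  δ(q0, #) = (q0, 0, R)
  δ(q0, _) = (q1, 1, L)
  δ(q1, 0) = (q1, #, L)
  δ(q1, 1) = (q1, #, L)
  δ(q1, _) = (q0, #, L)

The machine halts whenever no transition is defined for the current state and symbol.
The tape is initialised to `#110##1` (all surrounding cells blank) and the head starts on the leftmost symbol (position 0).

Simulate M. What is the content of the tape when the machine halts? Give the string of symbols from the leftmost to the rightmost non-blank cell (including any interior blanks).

0#0#00#1

state=q0 head=0 tape=[#]110##1_   (q0,#)→(q0,0,R)
state=q0 head=1 tape=0[1]10##1_   (q0,1)→(q0,#,R)
state=q0 head=2 tape=0#[1]0##1_   (q0,1)→(q0,#,R)
state=q0 head=3 tape=0##[0]##1_   (q0,0)→(q0,1,L)
state=q0 head=2 tape=0#[#]1##1_   (q0,#)→(q0,0,R)
state=q0 head=3 tape=0#0[1]##1_   (q0,1)→(q0,#,R)
state=q0 head=4 tape=0#0#[#]#1_   (q0,#)→(q0,0,R)
state=q0 head=5 tape=0#0#0[#]1_   (q0,#)→(q0,0,R)
state=q0 head=6 tape=0#0#00[1]_   (q0,1)→(q0,#,R)
state=q0 head=7 tape=0#0#00#[_]   (q0,_)→(q1,1,L)
state=q1 head=6 tape=0#0#00[#]1
The non-blank tape span at halt is 0#0#00#1.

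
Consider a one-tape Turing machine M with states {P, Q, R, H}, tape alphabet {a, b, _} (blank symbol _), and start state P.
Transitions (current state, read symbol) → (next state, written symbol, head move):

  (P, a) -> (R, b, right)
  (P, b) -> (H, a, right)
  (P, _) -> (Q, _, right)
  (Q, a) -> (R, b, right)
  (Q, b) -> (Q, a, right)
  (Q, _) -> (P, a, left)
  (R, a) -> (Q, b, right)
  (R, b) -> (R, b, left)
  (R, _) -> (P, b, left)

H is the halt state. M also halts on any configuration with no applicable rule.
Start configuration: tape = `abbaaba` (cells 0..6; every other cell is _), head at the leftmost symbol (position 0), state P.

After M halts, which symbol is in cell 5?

state=P head=0 tape=__[a]bbaaba_   (P,a)→(R,b,right)
state=R head=1 tape=__b[b]baaba_   (R,b)→(R,b,left)
state=R head=0 tape=__[b]bbaaba_   (R,b)→(R,b,left)
state=R head=-1 tape=_[_]bbbaaba_   (R,_)→(P,b,left)
state=P head=-2 tape=[_]bbbbaaba_   (P,_)→(Q,_,right)
state=Q head=-1 tape=_[b]bbbaaba_   (Q,b)→(Q,a,right)
state=Q head=0 tape=_a[b]bbaaba_   (Q,b)→(Q,a,right)
state=Q head=1 tape=_aa[b]baaba_   (Q,b)→(Q,a,right)
state=Q head=2 tape=_aaa[b]aaba_   (Q,b)→(Q,a,right)
state=Q head=3 tape=_aaaa[a]aba_   (Q,a)→(R,b,right)
state=R head=4 tape=_aaaab[a]ba_   (R,a)→(Q,b,right)
state=Q head=5 tape=_aaaabb[b]a_   (Q,b)→(Q,a,right)
state=Q head=6 tape=_aaaabba[a]_   (Q,a)→(R,b,right)
state=R head=7 tape=_aaaabbab[_]   (R,_)→(P,b,left)
state=P head=6 tape=_aaaabba[b]b   (P,b)→(H,a,right)
state=H head=7 tape=_aaaabbaa[b]
Cell 5 holds a when M halts.

a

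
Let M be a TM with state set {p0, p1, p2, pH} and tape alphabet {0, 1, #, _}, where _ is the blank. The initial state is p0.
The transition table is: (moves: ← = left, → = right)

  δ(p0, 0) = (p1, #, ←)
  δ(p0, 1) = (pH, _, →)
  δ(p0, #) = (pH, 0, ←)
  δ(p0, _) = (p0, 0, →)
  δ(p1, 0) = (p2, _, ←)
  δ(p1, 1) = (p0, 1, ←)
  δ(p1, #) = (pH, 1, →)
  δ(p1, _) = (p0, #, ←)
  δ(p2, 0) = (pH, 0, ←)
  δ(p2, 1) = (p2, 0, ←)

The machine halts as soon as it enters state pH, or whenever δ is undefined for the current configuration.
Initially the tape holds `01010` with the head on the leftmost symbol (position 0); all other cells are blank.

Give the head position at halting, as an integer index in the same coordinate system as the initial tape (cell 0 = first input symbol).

p0 | __[0]1010   read 0 → write #, move ←, go to p1
p1 | _[_]#1010   read _ → write #, move ←, go to p0
p0 | [_]##1010   read _ → write 0, move →, go to p0
p0 | 0[#]#1010   read # → write 0, move ←, go to pH
pH | [0]0#1010
At halt the head is at cell -2.

-2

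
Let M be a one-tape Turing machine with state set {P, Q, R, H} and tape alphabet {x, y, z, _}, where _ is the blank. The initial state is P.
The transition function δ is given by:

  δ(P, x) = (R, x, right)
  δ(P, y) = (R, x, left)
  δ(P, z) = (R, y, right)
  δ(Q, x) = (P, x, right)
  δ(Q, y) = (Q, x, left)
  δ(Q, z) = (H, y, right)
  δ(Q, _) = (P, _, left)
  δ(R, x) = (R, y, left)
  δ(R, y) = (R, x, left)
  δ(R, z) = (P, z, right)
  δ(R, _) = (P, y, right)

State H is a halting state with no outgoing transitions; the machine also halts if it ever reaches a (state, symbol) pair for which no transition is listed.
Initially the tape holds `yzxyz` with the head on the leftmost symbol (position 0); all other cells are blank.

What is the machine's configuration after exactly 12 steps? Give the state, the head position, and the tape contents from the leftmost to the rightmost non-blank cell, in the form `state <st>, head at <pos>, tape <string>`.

state R, head at 2, tape yxzxyz

state=P head=0 tape=_[y]zxyz   (P,y)→(R,x,left)
state=R head=-1 tape=[_]xzxyz   (R,_)→(P,y,right)
state=P head=0 tape=y[x]zxyz   (P,x)→(R,x,right)
state=R head=1 tape=yx[z]xyz   (R,z)→(P,z,right)
state=P head=2 tape=yxz[x]yz   (P,x)→(R,x,right)
state=R head=3 tape=yxzx[y]z   (R,y)→(R,x,left)
state=R head=2 tape=yxz[x]xz   (R,x)→(R,y,left)
state=R head=1 tape=yx[z]yxz   (R,z)→(P,z,right)
state=P head=2 tape=yxz[y]xz   (P,y)→(R,x,left)
state=R head=1 tape=yx[z]xxz   (R,z)→(P,z,right)
state=P head=2 tape=yxz[x]xz   (P,x)→(R,x,right)
state=R head=3 tape=yxzx[x]z   (R,x)→(R,y,left)
state=R head=2 tape=yxz[x]yz
After 12 steps: state R, head at 2, tape yxzxyz.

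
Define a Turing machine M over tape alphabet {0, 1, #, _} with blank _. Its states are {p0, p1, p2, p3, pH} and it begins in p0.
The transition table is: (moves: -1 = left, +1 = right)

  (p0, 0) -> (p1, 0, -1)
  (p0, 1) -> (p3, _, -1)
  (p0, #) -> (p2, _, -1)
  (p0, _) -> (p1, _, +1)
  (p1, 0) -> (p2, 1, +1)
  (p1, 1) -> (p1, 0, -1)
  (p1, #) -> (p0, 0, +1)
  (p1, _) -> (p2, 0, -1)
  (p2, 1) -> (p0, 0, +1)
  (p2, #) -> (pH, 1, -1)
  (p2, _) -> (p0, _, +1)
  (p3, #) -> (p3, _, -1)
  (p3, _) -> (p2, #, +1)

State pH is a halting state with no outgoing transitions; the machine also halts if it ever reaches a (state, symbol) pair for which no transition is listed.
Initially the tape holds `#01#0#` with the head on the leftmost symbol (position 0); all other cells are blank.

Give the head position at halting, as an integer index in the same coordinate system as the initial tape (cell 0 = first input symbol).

state=p0 head=0 tape=_[#]01#0#   (p0,#)→(p2,_,-1)
state=p2 head=-1 tape=[_]_01#0#   (p2,_)→(p0,_,+1)
state=p0 head=0 tape=_[_]01#0#   (p0,_)→(p1,_,+1)
state=p1 head=1 tape=__[0]1#0#   (p1,0)→(p2,1,+1)
state=p2 head=2 tape=__1[1]#0#   (p2,1)→(p0,0,+1)
state=p0 head=3 tape=__10[#]0#   (p0,#)→(p2,_,-1)
state=p2 head=2 tape=__1[0]_0#
At halt the head is at cell 2.

2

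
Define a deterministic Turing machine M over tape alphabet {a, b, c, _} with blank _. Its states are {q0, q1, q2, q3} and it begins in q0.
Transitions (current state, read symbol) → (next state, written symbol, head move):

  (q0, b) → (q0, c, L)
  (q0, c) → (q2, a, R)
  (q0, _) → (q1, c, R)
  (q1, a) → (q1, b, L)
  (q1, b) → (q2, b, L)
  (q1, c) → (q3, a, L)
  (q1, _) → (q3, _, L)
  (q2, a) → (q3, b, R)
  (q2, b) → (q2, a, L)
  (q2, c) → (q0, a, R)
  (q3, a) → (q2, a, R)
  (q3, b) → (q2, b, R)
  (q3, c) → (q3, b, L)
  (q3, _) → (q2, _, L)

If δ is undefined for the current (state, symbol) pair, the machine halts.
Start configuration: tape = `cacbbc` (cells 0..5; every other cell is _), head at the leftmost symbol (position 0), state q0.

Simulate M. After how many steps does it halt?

state=q0 head=0 tape=[c]acbbc__   (q0,c)→(q2,a,R)
state=q2 head=1 tape=a[a]cbbc__   (q2,a)→(q3,b,R)
state=q3 head=2 tape=ab[c]bbc__   (q3,c)→(q3,b,L)
state=q3 head=1 tape=a[b]bbbc__   (q3,b)→(q2,b,R)
state=q2 head=2 tape=ab[b]bbc__   (q2,b)→(q2,a,L)
state=q2 head=1 tape=a[b]abbc__   (q2,b)→(q2,a,L)
state=q2 head=0 tape=[a]aabbc__   (q2,a)→(q3,b,R)
state=q3 head=1 tape=b[a]abbc__   (q3,a)→(q2,a,R)
state=q2 head=2 tape=ba[a]bbc__   (q2,a)→(q3,b,R)
state=q3 head=3 tape=bab[b]bc__   (q3,b)→(q2,b,R)
state=q2 head=4 tape=babb[b]c__   (q2,b)→(q2,a,L)
state=q2 head=3 tape=bab[b]ac__   (q2,b)→(q2,a,L)
state=q2 head=2 tape=ba[b]aac__   (q2,b)→(q2,a,L)
state=q2 head=1 tape=b[a]aaac__   (q2,a)→(q3,b,R)
state=q3 head=2 tape=bb[a]aac__   (q3,a)→(q2,a,R)
state=q2 head=3 tape=bba[a]ac__   (q2,a)→(q3,b,R)
state=q3 head=4 tape=bbab[a]c__   (q3,a)→(q2,a,R)
state=q2 head=5 tape=bbaba[c]__   (q2,c)→(q0,a,R)
state=q0 head=6 tape=bbabaa[_]_   (q0,_)→(q1,c,R)
state=q1 head=7 tape=bbabaac[_]   (q1,_)→(q3,_,L)
state=q3 head=6 tape=bbabaa[c]_   (q3,c)→(q3,b,L)
state=q3 head=5 tape=bbaba[a]b_   (q3,a)→(q2,a,R)
state=q2 head=6 tape=bbabaa[b]_   (q2,b)→(q2,a,L)
state=q2 head=5 tape=bbaba[a]a_   (q2,a)→(q3,b,R)
state=q3 head=6 tape=bbabab[a]_   (q3,a)→(q2,a,R)
state=q2 head=7 tape=bbababa[_]
M halts after 25 transitions.

25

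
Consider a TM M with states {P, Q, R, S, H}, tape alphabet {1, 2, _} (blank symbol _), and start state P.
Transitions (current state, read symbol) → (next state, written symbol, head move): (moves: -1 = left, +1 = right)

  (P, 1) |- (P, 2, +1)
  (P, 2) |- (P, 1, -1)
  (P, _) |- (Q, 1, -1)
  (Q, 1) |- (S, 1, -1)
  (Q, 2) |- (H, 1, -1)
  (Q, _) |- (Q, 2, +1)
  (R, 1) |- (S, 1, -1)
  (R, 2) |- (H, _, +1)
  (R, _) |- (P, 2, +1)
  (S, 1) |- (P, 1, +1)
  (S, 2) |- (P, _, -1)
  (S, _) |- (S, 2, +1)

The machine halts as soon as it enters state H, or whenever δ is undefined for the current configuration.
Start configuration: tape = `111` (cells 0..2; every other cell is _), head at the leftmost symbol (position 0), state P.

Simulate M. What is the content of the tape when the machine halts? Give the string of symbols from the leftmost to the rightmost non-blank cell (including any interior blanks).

2211

P | [1]11_   read 1 → write 2, move +1, go to P
P | 2[1]1_   read 1 → write 2, move +1, go to P
P | 22[1]_   read 1 → write 2, move +1, go to P
P | 222[_]   read _ → write 1, move -1, go to Q
Q | 22[2]1   read 2 → write 1, move -1, go to H
H | 2[2]11
The non-blank tape span at halt is 2211.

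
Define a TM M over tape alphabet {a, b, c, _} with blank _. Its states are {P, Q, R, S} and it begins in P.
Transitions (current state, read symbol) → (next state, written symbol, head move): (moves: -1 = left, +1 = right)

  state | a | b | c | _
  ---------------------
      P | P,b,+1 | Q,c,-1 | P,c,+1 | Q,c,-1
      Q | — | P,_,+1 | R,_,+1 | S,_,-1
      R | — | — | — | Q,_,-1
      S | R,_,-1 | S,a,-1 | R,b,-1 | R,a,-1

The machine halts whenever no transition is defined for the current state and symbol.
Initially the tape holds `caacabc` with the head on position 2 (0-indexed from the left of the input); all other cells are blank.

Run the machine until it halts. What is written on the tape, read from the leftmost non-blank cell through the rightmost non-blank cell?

cabc_c_c

P | ca[a]cabc_   read a → write b, move +1, go to P
P | cab[c]abc_   read c → write c, move +1, go to P
P | cabc[a]bc_   read a → write b, move +1, go to P
P | cabcb[b]c_   read b → write c, move -1, go to Q
Q | cabc[b]cc_   read b → write _, move +1, go to P
P | cabc_[c]c_   read c → write c, move +1, go to P
P | cabc_c[c]_   read c → write c, move +1, go to P
P | cabc_cc[_]   read _ → write c, move -1, go to Q
Q | cabc_c[c]c   read c → write _, move +1, go to R
R | cabc_c_[c]
The non-blank tape span at halt is cabc_c_c.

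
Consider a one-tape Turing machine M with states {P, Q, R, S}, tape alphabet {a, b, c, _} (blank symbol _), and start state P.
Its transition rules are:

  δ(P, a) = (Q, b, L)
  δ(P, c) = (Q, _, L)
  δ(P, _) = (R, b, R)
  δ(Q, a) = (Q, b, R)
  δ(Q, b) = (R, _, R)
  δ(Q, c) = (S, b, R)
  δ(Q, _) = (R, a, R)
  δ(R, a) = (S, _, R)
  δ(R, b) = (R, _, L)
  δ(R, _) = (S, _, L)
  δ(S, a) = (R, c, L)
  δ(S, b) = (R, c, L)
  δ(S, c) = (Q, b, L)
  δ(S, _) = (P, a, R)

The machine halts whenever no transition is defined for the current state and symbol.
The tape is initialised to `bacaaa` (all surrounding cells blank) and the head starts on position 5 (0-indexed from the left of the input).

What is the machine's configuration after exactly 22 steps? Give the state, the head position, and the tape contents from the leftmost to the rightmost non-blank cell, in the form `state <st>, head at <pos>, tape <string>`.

state S, head at 7, tape bacab

state=P head=5 tape=bacaa[a]___   (P,a)→(Q,b,L)
state=Q head=4 tape=baca[a]b___   (Q,a)→(Q,b,R)
state=Q head=5 tape=bacab[b]___   (Q,b)→(R,_,R)
state=R head=6 tape=bacab_[_]__   (R,_)→(S,_,L)
state=S head=5 tape=bacab[_]___   (S,_)→(P,a,R)
state=P head=6 tape=bacaba[_]__   (P,_)→(R,b,R)
state=R head=7 tape=bacabab[_]_   (R,_)→(S,_,L)
state=S head=6 tape=bacaba[b]__   (S,b)→(R,c,L)
state=R head=5 tape=bacab[a]c__   (R,a)→(S,_,R)
state=S head=6 tape=bacab_[c]__   (S,c)→(Q,b,L)
state=Q head=5 tape=bacab[_]b__   (Q,_)→(R,a,R)
state=R head=6 tape=bacaba[b]__   (R,b)→(R,_,L)
state=R head=5 tape=bacab[a]___   (R,a)→(S,_,R)
state=S head=6 tape=bacab_[_]__   (S,_)→(P,a,R)
state=P head=7 tape=bacab_a[_]_   (P,_)→(R,b,R)
state=R head=8 tape=bacab_ab[_]   (R,_)→(S,_,L)
state=S head=7 tape=bacab_a[b]_   (S,b)→(R,c,L)
state=R head=6 tape=bacab_[a]c_   (R,a)→(S,_,R)
state=S head=7 tape=bacab__[c]_   (S,c)→(Q,b,L)
state=Q head=6 tape=bacab_[_]b_   (Q,_)→(R,a,R)
state=R head=7 tape=bacab_a[b]_   (R,b)→(R,_,L)
state=R head=6 tape=bacab_[a]__   (R,a)→(S,_,R)
state=S head=7 tape=bacab__[_]_
After 22 steps: state S, head at 7, tape bacab.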